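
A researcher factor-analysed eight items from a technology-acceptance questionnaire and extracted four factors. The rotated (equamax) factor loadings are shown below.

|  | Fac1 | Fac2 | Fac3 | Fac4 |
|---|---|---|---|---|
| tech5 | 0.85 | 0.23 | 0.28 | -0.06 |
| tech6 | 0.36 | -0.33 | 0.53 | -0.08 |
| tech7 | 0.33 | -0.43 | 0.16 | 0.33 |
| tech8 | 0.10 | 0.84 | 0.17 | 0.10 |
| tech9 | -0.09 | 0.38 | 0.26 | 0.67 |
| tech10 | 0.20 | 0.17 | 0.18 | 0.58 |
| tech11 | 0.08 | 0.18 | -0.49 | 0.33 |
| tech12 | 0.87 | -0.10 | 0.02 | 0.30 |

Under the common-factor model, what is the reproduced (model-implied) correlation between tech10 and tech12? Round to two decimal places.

r̂ = Σ λ_i·λ_j across factors = (0.20)(0.87) + (0.17)(-0.10) + (0.18)(0.02) + (0.58)(0.30)
  = +0.1740 -0.0170 +0.0036 +0.1740 = 0.3346

0.33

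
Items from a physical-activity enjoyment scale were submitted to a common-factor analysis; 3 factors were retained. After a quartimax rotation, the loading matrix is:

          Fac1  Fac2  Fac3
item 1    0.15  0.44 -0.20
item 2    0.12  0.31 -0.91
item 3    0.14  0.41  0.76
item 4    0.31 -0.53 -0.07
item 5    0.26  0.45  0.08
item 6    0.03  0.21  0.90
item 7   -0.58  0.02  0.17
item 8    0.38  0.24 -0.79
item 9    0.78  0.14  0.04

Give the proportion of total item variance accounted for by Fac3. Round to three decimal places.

SS loadings for Fac3 = (-0.20)² + (-0.91)² + 0.76² + (-0.07)² + 0.08² + 0.90² + 0.17² + (-0.79)² + 0.04² = 2.9216
Proportion of variance = 2.9216 / 9 = 0.3246.

0.325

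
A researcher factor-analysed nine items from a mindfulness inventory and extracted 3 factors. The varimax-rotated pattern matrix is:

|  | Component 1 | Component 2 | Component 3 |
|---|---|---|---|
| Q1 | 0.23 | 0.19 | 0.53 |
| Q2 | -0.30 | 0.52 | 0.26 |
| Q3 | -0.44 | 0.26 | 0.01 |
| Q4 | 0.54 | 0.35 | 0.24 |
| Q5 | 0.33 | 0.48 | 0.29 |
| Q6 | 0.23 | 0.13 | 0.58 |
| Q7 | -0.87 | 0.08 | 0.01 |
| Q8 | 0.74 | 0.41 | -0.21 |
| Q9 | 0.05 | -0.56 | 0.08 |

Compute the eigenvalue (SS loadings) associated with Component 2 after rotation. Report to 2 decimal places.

SS loadings for Component 2 = 0.19² + 0.52² + 0.26² + 0.35² + 0.48² + 0.13² + 0.08² + 0.41² + (-0.56)² = 0.0361 + 0.2704 + 0.0676 + 0.1225 + 0.2304 + 0.0169 + 0.0064 + 0.1681 + 0.3136 = 1.2320

1.23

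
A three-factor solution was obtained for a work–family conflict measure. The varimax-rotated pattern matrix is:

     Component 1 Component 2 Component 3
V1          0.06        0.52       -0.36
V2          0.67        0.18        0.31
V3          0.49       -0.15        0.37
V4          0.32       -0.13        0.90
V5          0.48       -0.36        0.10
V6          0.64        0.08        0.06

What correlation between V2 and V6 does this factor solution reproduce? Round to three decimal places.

r̂ = Σ λ_i·λ_j across factors = (0.67)(0.64) + (0.18)(0.08) + (0.31)(0.06)
  = +0.4288 +0.0144 +0.0186 = 0.4618

0.462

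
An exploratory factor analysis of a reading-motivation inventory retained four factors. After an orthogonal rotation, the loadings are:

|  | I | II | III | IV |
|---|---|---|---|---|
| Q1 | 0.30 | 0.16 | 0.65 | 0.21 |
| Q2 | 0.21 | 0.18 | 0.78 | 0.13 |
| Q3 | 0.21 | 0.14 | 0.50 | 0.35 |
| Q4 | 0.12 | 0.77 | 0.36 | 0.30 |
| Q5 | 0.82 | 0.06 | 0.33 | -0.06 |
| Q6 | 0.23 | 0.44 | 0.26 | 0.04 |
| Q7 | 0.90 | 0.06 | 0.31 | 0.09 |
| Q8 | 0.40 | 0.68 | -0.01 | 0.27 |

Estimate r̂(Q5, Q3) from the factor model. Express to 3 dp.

r̂ = Σ λ_i·λ_j across factors = (0.82)(0.21) + (0.06)(0.14) + (0.33)(0.50) + (-0.06)(0.35)
  = +0.1722 +0.0084 +0.1650 -0.0210 = 0.3246

0.325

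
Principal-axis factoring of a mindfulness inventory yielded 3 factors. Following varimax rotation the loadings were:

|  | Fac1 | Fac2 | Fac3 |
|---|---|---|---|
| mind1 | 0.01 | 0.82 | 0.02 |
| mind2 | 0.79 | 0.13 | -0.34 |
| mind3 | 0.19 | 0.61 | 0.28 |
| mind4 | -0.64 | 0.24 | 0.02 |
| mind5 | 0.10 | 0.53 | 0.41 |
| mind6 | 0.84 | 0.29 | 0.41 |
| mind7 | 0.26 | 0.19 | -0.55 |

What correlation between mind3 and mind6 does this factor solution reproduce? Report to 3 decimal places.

r̂ = Σ λ_i·λ_j across factors = (0.19)(0.84) + (0.61)(0.29) + (0.28)(0.41)
  = +0.1596 +0.1769 +0.1148 = 0.4513

0.451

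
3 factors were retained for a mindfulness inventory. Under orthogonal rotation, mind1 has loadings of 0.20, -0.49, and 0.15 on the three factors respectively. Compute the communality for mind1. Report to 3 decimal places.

h² = 0.20² + (-0.49)² + 0.15² = 0.0400 + 0.2401 + 0.0225 = 0.3026

0.303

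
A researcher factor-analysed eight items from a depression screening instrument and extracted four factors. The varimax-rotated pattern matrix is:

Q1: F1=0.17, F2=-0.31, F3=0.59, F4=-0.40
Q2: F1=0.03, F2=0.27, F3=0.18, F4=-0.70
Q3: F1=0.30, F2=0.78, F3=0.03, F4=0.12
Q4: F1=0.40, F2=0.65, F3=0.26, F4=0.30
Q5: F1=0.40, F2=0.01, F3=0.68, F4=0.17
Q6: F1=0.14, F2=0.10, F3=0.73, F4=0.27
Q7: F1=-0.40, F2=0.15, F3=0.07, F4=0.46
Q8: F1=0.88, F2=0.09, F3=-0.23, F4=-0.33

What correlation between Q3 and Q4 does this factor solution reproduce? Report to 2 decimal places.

0.67

r̂ = Σ λ_i·λ_j across factors = (0.30)(0.40) + (0.78)(0.65) + (0.03)(0.26) + (0.12)(0.30)
  = +0.1200 +0.5070 +0.0078 +0.0360 = 0.6708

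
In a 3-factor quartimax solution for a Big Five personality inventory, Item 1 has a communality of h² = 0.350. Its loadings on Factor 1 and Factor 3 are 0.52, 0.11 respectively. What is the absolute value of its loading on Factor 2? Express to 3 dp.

0.260

Under orthogonal rotation h² = Σλ², so λ_Factor 2² = h² − (0.2825) = 0.350 − 0.2825 = 0.0675.
|λ| = √0.0675 = 0.2598.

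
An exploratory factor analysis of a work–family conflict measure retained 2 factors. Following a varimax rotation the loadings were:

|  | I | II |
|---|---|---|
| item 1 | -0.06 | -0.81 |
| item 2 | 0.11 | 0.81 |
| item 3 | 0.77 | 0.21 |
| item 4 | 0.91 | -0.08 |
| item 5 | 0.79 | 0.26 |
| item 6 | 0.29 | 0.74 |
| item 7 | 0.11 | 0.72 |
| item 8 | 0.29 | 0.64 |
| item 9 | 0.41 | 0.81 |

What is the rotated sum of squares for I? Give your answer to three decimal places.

SS loadings for I = (-0.06)² + 0.11² + 0.77² + 0.91² + 0.79² + 0.29² + 0.11² + 0.29² + 0.41² = 0.0036 + 0.0121 + 0.5929 + 0.8281 + 0.6241 + 0.0841 + 0.0121 + 0.0841 + 0.1681 = 2.4092

2.409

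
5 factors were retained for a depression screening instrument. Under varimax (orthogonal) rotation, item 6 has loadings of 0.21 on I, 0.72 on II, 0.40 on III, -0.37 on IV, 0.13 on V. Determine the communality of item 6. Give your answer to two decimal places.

h² = 0.21² + 0.72² + 0.40² + (-0.37)² + 0.13² = 0.0441 + 0.5184 + 0.1600 + 0.1369 + 0.0169 = 0.8763

0.88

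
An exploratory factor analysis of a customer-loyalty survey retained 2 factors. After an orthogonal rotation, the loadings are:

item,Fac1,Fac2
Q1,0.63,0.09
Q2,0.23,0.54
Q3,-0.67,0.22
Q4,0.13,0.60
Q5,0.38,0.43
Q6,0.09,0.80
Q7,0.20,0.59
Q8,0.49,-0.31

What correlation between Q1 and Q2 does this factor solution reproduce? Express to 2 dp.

r̂ = Σ λ_i·λ_j across factors = (0.63)(0.23) + (0.09)(0.54)
  = +0.1449 +0.0486 = 0.1935

0.19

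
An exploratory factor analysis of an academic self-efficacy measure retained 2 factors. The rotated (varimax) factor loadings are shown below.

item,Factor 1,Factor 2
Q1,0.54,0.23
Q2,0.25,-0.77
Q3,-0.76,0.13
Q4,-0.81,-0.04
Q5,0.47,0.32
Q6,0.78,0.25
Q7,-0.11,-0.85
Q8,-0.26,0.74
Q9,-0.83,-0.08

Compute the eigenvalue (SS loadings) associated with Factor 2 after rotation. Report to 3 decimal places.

SS loadings for Factor 2 = 0.23² + (-0.77)² + 0.13² + (-0.04)² + 0.32² + 0.25² + (-0.85)² + 0.74² + (-0.08)² = 0.0529 + 0.5929 + 0.0169 + 0.0016 + 0.1024 + 0.0625 + 0.7225 + 0.5476 + 0.0064 = 2.1057

2.106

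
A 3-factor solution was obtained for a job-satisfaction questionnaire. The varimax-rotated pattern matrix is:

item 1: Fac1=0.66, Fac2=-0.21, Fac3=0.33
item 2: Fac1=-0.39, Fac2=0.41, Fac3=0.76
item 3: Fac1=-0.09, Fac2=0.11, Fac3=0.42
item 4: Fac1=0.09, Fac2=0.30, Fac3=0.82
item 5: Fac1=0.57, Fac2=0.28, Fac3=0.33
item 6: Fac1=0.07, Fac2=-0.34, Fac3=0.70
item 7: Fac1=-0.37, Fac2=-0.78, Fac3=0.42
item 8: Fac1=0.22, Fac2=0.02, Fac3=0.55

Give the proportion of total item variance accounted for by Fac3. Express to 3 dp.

SS loadings for Fac3 = 0.33² + 0.76² + 0.42² + 0.82² + 0.33² + 0.70² + 0.42² + 0.55² = 2.6131
Proportion of variance = 2.6131 / 8 = 0.3266.

0.327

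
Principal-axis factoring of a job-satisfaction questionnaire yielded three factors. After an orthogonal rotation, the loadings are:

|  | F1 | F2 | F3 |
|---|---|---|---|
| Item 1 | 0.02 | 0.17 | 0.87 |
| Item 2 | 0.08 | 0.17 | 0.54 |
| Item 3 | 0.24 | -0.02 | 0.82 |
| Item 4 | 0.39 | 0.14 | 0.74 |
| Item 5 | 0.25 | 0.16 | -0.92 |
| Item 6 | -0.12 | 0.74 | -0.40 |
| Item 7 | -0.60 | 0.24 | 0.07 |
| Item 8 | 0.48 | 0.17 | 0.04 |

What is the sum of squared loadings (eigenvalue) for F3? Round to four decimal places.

3.2814

SS loadings for F3 = 0.87² + 0.54² + 0.82² + 0.74² + (-0.92)² + (-0.40)² + 0.07² + 0.04² = 0.7569 + 0.2916 + 0.6724 + 0.5476 + 0.8464 + 0.1600 + 0.0049 + 0.0016 = 3.2814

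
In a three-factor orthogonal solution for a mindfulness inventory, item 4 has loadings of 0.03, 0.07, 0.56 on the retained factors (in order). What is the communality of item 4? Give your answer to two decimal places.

h² = 0.03² + 0.07² + 0.56² = 0.0009 + 0.0049 + 0.3136 = 0.3194

0.32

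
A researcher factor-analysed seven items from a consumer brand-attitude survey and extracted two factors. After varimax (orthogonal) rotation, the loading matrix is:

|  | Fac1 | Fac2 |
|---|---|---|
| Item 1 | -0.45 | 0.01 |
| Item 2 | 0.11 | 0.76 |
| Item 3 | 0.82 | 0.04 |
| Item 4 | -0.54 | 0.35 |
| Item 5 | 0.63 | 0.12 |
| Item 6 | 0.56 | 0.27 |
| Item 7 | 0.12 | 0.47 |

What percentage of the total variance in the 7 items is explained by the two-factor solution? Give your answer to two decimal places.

41.62%

Communalities: 0.2026, 0.5897, 0.6740, 0.4141, 0.4113, 0.3865, 0.2353; Σh² = 2.9135.
Total variance with 7 standardized items is 7, so the solution explains 2.9135/7 = 0.4162 = 41.62%.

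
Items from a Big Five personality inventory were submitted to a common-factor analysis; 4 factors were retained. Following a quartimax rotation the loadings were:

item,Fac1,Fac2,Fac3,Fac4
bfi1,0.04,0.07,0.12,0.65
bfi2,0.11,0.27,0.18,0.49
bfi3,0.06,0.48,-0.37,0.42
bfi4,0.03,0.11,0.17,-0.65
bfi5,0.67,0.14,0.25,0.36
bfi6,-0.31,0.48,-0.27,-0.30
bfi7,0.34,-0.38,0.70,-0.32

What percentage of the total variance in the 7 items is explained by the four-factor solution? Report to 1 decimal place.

54.5%

SS loadings by factor: 0.6788, 0.7147, 0.8380, 1.5835; total = 3.8150.
Total variance with 7 standardized items is 7, so the solution explains 3.8150/7 = 0.5450 = 54.50%.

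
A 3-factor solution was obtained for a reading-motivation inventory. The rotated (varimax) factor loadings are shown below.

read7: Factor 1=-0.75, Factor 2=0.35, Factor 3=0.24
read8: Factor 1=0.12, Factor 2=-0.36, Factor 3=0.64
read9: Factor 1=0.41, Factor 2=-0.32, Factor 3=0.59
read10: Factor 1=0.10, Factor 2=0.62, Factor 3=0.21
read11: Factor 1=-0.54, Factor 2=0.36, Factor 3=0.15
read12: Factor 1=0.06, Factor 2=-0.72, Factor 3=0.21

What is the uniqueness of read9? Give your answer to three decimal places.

h² = 0.41² + (-0.32)² + 0.59² = 0.1681 + 0.1024 + 0.3481 = 0.6186
Uniqueness u² = 1 − h² = 1 − 0.6186 = 0.3814

0.381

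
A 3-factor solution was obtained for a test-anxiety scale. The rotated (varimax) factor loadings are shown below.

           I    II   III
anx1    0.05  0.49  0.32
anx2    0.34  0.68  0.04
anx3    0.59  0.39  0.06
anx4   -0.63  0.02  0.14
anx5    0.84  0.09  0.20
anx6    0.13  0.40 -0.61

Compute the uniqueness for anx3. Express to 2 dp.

0.50

h² = 0.59² + 0.39² + 0.06² = 0.3481 + 0.1521 + 0.0036 = 0.5038
Uniqueness u² = 1 − h² = 1 − 0.5038 = 0.4962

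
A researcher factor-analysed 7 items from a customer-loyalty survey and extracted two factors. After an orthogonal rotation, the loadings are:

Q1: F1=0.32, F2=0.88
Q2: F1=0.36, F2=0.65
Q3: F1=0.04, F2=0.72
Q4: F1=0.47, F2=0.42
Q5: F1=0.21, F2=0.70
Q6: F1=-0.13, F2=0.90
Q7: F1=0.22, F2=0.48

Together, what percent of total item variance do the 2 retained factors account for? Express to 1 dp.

56.9%

SS loadings by factor: 0.5639, 3.4221; total = 3.9860.
Total variance with 7 standardized items is 7, so the solution explains 3.9860/7 = 0.5694 = 56.94%.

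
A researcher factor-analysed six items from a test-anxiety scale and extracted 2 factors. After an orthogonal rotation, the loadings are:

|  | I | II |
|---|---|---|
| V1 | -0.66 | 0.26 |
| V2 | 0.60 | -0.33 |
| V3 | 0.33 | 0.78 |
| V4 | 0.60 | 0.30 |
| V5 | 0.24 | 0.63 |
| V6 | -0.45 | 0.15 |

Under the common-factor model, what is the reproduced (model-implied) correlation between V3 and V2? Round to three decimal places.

r̂ = Σ λ_i·λ_j across factors = (0.33)(0.60) + (0.78)(-0.33)
  = +0.1980 -0.2574 = -0.0594

-0.059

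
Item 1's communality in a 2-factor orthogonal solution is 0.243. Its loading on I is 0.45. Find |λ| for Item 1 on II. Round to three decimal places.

Under orthogonal rotation h² = Σλ², so λ_II² = h² − (0.2025) = 0.243 − 0.2025 = 0.0405.
|λ| = √0.0405 = 0.2012.

0.201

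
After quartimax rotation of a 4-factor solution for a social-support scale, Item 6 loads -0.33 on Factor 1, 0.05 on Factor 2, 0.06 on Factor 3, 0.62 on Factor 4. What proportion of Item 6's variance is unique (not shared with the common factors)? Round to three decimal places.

0.501

h² = (-0.33)² + 0.05² + 0.06² + 0.62² = 0.1089 + 0.0025 + 0.0036 + 0.3844 = 0.4994
Uniqueness u² = 1 − h² = 1 − 0.4994 = 0.5006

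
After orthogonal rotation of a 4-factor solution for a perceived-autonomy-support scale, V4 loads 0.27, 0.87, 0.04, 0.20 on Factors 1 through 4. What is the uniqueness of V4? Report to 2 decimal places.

h² = 0.27² + 0.87² + 0.04² + 0.20² = 0.0729 + 0.7569 + 0.0016 + 0.0400 = 0.8714
Uniqueness u² = 1 − h² = 1 − 0.8714 = 0.1286

0.13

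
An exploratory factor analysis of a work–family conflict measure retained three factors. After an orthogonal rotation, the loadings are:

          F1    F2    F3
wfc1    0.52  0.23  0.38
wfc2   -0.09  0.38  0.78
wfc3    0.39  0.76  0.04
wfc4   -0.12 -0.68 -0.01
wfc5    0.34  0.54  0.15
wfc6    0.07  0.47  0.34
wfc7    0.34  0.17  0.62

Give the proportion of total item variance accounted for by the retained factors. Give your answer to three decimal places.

SS loadings by factor: 0.6811, 1.7787, 1.2770; total = 3.7368.
Total variance with 7 standardized items is 7, so the solution explains 3.7368/7 = 0.5338.

0.534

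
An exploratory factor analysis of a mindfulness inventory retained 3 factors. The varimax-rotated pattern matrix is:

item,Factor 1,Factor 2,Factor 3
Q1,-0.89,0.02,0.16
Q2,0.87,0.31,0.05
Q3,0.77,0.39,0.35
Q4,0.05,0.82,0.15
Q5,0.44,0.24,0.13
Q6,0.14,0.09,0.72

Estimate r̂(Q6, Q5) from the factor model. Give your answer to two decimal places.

0.18

r̂ = Σ λ_i·λ_j across factors = (0.14)(0.44) + (0.09)(0.24) + (0.72)(0.13)
  = +0.0616 +0.0216 +0.0936 = 0.1768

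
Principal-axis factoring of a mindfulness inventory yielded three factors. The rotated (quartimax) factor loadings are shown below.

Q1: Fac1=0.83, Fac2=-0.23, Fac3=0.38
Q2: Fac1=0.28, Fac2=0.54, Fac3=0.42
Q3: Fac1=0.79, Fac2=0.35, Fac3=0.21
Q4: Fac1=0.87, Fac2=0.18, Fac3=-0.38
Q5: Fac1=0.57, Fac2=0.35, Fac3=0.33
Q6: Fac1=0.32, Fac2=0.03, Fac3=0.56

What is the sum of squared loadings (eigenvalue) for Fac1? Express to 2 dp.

SS loadings for Fac1 = 0.83² + 0.28² + 0.79² + 0.87² + 0.57² + 0.32² = 0.6889 + 0.0784 + 0.6241 + 0.7569 + 0.3249 + 0.1024 = 2.5756

2.58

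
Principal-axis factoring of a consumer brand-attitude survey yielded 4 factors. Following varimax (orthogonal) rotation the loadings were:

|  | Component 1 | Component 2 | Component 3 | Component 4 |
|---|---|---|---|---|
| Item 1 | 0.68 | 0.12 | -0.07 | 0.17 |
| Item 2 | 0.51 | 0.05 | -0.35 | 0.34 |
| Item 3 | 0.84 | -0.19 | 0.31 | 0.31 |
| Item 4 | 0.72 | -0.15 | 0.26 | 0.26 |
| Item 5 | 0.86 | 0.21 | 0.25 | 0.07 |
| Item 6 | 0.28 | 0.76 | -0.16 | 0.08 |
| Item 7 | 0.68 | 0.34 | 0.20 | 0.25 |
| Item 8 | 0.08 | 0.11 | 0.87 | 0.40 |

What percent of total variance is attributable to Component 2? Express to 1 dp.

10.3%

SS loadings for Component 2 = 0.12² + 0.05² + (-0.19)² + (-0.15)² + 0.21² + 0.76² + 0.34² + 0.11² = 0.8249
With 8 standardized items, total variance = 8. Proportion = 0.8249/8 = 0.1031 → 10.31%.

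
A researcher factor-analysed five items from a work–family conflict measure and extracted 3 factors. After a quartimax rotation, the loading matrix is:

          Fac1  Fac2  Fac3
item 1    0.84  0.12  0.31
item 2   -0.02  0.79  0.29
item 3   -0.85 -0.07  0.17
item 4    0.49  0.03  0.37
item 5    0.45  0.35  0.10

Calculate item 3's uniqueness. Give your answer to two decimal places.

h² = (-0.85)² + (-0.07)² + 0.17² = 0.7225 + 0.0049 + 0.0289 = 0.7563
Uniqueness u² = 1 − h² = 1 − 0.7563 = 0.2437

0.24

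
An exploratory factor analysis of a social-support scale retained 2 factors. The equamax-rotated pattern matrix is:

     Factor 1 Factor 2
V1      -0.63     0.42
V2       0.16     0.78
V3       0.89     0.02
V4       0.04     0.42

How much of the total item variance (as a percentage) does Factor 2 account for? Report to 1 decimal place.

SS loadings for Factor 2 = 0.42² + 0.78² + 0.02² + 0.42² = 0.9616
With 4 standardized items, total variance = 4. Proportion = 0.9616/4 = 0.2404 → 24.04%.

24.0%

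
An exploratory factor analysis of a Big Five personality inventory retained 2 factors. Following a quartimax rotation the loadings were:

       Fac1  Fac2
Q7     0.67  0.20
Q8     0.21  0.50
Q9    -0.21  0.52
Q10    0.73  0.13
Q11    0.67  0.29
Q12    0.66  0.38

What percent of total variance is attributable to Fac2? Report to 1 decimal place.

SS loadings for Fac2 = 0.20² + 0.50² + 0.52² + 0.13² + 0.29² + 0.38² = 0.8058
With 6 standardized items, total variance = 6. Proportion = 0.8058/6 = 0.1343 → 13.43%.

13.4%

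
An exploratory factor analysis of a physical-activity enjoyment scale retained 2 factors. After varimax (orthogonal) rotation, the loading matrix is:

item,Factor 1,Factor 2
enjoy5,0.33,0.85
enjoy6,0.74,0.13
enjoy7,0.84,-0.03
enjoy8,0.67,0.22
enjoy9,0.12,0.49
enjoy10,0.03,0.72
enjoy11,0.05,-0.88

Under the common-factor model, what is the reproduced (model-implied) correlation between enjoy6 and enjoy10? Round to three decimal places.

0.116

r̂ = Σ λ_i·λ_j across factors = (0.74)(0.03) + (0.13)(0.72)
  = +0.0222 +0.0936 = 0.1158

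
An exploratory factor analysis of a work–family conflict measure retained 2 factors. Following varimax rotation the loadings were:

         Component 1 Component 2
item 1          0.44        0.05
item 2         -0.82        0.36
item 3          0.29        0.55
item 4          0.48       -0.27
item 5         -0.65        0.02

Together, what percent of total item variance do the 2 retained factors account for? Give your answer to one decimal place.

Communalities: 0.1961, 0.8020, 0.3866, 0.3033, 0.4229; Σh² = 2.1109.
Total variance with 5 standardized items is 5, so the solution explains 2.1109/5 = 0.4222 = 42.22%.

42.2%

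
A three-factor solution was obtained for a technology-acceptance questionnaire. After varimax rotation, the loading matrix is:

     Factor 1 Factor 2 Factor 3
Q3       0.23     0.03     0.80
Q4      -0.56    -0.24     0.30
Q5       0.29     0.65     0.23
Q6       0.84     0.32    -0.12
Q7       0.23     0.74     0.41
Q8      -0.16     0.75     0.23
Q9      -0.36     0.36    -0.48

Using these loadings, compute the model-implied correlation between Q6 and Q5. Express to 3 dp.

r̂ = Σ λ_i·λ_j across factors = (0.84)(0.29) + (0.32)(0.65) + (-0.12)(0.23)
  = +0.2436 +0.2080 -0.0276 = 0.4240

0.424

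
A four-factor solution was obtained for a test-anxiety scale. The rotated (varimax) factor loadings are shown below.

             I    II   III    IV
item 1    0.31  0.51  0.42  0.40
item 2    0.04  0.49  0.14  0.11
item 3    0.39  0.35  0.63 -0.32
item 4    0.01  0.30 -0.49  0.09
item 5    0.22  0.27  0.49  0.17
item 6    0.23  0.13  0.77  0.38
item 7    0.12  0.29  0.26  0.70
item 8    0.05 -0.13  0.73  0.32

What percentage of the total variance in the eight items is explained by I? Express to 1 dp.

SS loadings for I = 0.31² + 0.04² + 0.39² + 0.01² + 0.22² + 0.23² + 0.12² + 0.05² = 0.3681
With 8 standardized items, total variance = 8. Proportion = 0.3681/8 = 0.0460 → 4.60%.

4.6%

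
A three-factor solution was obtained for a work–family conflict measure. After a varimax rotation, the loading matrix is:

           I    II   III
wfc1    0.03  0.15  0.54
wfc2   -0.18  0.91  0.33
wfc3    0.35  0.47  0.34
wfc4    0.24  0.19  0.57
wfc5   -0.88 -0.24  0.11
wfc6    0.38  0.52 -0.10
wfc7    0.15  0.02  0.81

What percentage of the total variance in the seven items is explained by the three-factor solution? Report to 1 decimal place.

Communalities: 0.3150, 0.9694, 0.4590, 0.4186, 0.8441, 0.4248, 0.6790; Σh² = 4.1099.
Total variance with 7 standardized items is 7, so the solution explains 4.1099/7 = 0.5871 = 58.71%.

58.7%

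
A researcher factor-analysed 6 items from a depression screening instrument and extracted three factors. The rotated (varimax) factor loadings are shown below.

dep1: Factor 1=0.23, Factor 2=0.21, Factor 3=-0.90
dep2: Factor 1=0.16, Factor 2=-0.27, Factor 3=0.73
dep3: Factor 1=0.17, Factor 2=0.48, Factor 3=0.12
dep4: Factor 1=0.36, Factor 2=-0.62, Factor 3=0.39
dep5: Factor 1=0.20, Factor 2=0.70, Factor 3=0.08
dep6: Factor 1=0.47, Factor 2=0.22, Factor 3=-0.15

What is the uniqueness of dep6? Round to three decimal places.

0.708

h² = 0.47² + 0.22² + (-0.15)² = 0.2209 + 0.0484 + 0.0225 = 0.2918
Uniqueness u² = 1 − h² = 1 − 0.2918 = 0.7082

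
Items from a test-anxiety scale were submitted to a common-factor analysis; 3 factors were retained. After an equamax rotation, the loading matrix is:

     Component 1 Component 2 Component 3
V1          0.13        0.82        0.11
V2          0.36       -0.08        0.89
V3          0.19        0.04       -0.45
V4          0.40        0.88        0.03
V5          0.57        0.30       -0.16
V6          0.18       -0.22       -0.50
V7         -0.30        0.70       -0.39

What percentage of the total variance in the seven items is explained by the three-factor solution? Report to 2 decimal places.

61.55%

SS loadings by factor: 0.7899, 2.0832, 1.4353; total = 4.3084.
Total variance with 7 standardized items is 7, so the solution explains 4.3084/7 = 0.6155 = 61.55%.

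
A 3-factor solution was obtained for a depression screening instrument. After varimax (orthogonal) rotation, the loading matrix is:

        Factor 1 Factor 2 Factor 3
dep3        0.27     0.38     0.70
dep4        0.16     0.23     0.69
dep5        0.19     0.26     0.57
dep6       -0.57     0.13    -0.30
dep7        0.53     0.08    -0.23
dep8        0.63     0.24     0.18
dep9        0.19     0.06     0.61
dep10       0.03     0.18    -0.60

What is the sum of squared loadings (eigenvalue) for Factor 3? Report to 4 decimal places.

2.1984

SS loadings for Factor 3 = 0.70² + 0.69² + 0.57² + (-0.30)² + (-0.23)² + 0.18² + 0.61² + (-0.60)² = 0.4900 + 0.4761 + 0.3249 + 0.0900 + 0.0529 + 0.0324 + 0.3721 + 0.3600 = 2.1984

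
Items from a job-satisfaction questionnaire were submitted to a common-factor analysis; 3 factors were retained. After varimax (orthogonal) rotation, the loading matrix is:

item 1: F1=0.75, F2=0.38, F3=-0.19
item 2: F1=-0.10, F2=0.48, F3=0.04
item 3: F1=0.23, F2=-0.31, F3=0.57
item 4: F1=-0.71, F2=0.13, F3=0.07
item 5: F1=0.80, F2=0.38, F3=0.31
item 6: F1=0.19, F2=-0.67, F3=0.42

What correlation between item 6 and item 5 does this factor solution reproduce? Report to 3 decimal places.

0.028

r̂ = Σ λ_i·λ_j across factors = (0.19)(0.80) + (-0.67)(0.38) + (0.42)(0.31)
  = +0.1520 -0.2546 +0.1302 = 0.0276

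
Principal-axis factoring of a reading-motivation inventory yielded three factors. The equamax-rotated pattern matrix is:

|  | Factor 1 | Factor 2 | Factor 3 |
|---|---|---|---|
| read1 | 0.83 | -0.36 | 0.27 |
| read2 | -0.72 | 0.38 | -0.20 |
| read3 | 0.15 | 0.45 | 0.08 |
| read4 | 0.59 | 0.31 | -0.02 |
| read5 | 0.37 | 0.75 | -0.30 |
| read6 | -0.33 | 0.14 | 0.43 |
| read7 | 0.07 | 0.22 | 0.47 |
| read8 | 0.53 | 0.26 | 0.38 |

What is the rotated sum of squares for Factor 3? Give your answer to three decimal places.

SS loadings for Factor 3 = 0.27² + (-0.20)² + 0.08² + (-0.02)² + (-0.30)² + 0.43² + 0.47² + 0.38² = 0.0729 + 0.0400 + 0.0064 + 0.0004 + 0.0900 + 0.1849 + 0.2209 + 0.1444 = 0.7599

0.760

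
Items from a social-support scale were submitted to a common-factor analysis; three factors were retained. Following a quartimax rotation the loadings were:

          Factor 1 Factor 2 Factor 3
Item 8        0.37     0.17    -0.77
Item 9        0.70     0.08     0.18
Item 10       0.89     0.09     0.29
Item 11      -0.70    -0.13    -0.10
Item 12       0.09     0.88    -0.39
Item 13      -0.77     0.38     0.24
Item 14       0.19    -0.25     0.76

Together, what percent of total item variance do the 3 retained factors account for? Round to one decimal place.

SS loadings by factor: 2.5461, 1.0416, 1.5067; total = 5.0944.
Total variance with 7 standardized items is 7, so the solution explains 5.0944/7 = 0.7278 = 72.78%.

72.8%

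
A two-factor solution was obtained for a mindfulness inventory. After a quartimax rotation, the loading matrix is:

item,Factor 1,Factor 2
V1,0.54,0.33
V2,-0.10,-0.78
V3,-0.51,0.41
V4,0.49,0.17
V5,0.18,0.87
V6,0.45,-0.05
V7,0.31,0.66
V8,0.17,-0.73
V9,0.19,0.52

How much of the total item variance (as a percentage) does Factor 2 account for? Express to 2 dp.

32.36%

SS loadings for Factor 2 = 0.33² + (-0.78)² + 0.41² + 0.17² + 0.87² + (-0.05)² + 0.66² + (-0.73)² + 0.52² = 2.9126
With 9 standardized items, total variance = 9. Proportion = 2.9126/9 = 0.3236 → 32.36%.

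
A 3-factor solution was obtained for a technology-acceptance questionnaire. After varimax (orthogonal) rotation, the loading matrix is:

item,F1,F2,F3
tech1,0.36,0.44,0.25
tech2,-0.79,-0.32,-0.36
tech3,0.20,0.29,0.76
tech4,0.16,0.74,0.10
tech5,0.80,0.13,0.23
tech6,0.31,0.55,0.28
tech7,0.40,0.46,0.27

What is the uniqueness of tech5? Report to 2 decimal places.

h² = 0.80² + 0.13² + 0.23² = 0.6400 + 0.0169 + 0.0529 = 0.7098
Uniqueness u² = 1 − h² = 1 − 0.7098 = 0.2902

0.29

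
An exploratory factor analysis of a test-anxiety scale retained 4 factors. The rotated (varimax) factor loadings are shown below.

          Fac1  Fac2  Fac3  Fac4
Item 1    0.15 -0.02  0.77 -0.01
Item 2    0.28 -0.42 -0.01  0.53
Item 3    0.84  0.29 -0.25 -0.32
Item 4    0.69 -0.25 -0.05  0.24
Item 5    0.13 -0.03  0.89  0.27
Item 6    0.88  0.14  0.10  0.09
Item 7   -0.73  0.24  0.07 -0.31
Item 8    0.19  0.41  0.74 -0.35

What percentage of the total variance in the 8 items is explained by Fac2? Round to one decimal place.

7.1%

SS loadings for Fac2 = (-0.02)² + (-0.42)² + 0.29² + (-0.25)² + (-0.03)² + 0.14² + 0.24² + 0.41² = 0.5696
With 8 standardized items, total variance = 8. Proportion = 0.5696/8 = 0.0712 → 7.12%.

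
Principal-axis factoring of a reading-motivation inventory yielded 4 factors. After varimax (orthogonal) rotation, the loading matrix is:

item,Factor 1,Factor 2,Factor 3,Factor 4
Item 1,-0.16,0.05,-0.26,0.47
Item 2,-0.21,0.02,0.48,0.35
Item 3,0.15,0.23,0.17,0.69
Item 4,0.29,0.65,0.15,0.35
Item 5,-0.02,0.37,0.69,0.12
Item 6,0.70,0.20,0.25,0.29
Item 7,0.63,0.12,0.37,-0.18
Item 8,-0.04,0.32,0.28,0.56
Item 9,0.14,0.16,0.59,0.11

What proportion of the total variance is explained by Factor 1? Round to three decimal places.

0.121

SS loadings for Factor 1 = (-0.16)² + (-0.21)² + 0.15² + 0.29² + (-0.02)² + 0.70² + 0.63² + (-0.04)² + 0.14² = 1.0848
Proportion of variance = 1.0848 / 9 = 0.1205.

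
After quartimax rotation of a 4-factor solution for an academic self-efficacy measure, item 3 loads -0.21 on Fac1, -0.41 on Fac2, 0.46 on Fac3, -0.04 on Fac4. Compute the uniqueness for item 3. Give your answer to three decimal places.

0.575

h² = (-0.21)² + (-0.41)² + 0.46² + (-0.04)² = 0.0441 + 0.1681 + 0.2116 + 0.0016 = 0.4254
Uniqueness u² = 1 − h² = 1 − 0.4254 = 0.5746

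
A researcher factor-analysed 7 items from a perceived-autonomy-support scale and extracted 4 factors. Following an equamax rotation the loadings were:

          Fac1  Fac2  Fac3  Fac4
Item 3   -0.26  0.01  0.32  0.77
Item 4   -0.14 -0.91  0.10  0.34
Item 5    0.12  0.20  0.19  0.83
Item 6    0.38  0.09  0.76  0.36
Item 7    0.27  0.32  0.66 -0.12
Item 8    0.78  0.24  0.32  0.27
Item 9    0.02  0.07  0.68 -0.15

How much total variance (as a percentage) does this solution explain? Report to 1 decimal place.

76.2%

SS loadings by factor: 0.9277, 1.0412, 1.7265, 1.6368; total = 5.3322.
Total variance with 7 standardized items is 7, so the solution explains 5.3322/7 = 0.7617 = 76.17%.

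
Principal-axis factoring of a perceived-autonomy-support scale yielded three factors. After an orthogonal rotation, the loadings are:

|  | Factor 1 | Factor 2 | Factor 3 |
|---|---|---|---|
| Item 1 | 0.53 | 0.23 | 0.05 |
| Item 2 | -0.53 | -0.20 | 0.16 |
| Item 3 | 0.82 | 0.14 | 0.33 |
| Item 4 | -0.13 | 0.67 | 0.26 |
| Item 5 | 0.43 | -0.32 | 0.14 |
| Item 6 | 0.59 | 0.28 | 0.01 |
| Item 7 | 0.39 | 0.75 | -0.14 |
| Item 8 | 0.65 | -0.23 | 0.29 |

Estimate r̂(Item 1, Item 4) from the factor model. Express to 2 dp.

r̂ = Σ λ_i·λ_j across factors = (0.53)(-0.13) + (0.23)(0.67) + (0.05)(0.26)
  = -0.0689 +0.1541 +0.0130 = 0.0982

0.10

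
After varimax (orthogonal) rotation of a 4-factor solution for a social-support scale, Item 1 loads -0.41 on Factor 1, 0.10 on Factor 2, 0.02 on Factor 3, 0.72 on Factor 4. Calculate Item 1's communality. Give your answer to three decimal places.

h² = (-0.41)² + 0.10² + 0.02² + 0.72² = 0.1681 + 0.0100 + 0.0004 + 0.5184 = 0.6969

0.697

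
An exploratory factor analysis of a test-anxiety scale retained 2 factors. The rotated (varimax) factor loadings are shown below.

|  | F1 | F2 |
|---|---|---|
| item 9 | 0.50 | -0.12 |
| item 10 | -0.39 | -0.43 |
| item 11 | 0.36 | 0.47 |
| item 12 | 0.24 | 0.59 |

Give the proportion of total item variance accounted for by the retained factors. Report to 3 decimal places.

0.339

Communalities: 0.2644, 0.3370, 0.3505, 0.4057; Σh² = 1.3576.
Total variance with 4 standardized items is 4, so the solution explains 1.3576/4 = 0.3394.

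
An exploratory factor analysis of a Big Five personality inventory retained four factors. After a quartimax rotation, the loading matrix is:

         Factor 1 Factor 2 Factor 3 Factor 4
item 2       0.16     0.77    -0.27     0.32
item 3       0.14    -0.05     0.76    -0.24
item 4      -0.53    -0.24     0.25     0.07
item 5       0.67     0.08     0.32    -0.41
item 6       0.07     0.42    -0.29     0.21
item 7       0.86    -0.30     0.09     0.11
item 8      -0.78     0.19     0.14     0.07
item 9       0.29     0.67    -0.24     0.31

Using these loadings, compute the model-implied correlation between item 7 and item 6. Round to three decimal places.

r̂ = Σ λ_i·λ_j across factors = (0.86)(0.07) + (-0.30)(0.42) + (0.09)(-0.29) + (0.11)(0.21)
  = +0.0602 -0.1260 -0.0261 +0.0231 = -0.0688

-0.069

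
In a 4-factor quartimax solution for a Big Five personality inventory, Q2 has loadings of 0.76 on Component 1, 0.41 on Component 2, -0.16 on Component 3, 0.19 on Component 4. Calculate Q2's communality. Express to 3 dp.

h² = 0.76² + 0.41² + (-0.16)² + 0.19² = 0.5776 + 0.1681 + 0.0256 + 0.0361 = 0.8074

0.807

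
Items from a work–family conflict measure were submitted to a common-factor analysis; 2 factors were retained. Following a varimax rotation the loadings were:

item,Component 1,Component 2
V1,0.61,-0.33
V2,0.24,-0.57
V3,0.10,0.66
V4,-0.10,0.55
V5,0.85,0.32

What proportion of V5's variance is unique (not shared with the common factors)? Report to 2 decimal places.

h² = 0.85² + 0.32² = 0.7225 + 0.1024 = 0.8249
Uniqueness u² = 1 − h² = 1 − 0.8249 = 0.1751

0.18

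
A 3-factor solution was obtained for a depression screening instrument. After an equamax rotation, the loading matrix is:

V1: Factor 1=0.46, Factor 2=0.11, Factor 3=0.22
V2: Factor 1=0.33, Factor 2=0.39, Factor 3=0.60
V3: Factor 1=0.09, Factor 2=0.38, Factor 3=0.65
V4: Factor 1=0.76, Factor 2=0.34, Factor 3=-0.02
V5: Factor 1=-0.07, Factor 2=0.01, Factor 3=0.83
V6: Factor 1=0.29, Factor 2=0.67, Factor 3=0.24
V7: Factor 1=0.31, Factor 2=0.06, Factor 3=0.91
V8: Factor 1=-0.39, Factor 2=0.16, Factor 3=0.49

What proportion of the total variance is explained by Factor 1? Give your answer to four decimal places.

0.1554

SS loadings for Factor 1 = 0.46² + 0.33² + 0.09² + 0.76² + (-0.07)² + 0.29² + 0.31² + (-0.39)² = 1.2434
Proportion of variance = 1.2434 / 8 = 0.1554.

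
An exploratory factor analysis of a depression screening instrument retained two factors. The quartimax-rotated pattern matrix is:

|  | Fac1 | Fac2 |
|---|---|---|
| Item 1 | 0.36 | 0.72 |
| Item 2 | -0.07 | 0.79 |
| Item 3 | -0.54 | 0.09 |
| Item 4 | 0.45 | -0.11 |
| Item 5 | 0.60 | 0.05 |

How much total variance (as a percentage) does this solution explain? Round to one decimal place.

43.1%

Communalities: 0.6480, 0.6290, 0.2997, 0.2146, 0.3625; Σh² = 2.1538.
Total variance with 5 standardized items is 5, so the solution explains 2.1538/5 = 0.4308 = 43.08%.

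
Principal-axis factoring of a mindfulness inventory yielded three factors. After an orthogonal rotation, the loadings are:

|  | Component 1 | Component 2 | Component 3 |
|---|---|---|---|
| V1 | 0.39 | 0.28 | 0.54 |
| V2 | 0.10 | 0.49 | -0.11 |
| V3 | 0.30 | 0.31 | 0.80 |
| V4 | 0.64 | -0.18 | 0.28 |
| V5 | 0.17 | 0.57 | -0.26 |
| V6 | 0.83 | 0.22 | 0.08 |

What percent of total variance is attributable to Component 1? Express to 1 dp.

23.0%

SS loadings for Component 1 = 0.39² + 0.10² + 0.30² + 0.64² + 0.17² + 0.83² = 1.3795
With 6 standardized items, total variance = 6. Proportion = 1.3795/6 = 0.2299 → 22.99%.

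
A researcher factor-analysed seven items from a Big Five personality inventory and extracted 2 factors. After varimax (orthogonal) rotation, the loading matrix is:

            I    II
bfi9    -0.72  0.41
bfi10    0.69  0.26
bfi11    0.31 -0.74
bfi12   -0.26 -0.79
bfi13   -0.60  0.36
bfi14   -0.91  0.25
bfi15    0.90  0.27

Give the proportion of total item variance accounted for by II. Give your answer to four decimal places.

0.2389

SS loadings for II = 0.41² + 0.26² + (-0.74)² + (-0.79)² + 0.36² + 0.25² + 0.27² = 1.6724
Proportion of variance = 1.6724 / 7 = 0.2389.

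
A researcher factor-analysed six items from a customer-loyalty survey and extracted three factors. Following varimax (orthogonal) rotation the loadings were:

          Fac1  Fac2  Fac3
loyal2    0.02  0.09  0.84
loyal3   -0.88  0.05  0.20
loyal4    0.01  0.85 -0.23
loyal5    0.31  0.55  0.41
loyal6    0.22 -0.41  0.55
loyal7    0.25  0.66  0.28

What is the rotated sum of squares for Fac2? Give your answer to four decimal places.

1.6393

SS loadings for Fac2 = 0.09² + 0.05² + 0.85² + 0.55² + (-0.41)² + 0.66² = 0.0081 + 0.0025 + 0.7225 + 0.3025 + 0.1681 + 0.4356 = 1.6393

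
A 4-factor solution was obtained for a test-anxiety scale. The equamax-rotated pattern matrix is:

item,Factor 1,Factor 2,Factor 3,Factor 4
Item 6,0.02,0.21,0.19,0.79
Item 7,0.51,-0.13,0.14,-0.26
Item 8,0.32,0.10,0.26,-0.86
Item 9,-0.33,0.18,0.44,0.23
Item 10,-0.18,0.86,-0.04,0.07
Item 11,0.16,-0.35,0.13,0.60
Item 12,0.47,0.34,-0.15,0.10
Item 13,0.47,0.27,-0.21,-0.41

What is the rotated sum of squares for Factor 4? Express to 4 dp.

2.0272

SS loadings for Factor 4 = 0.79² + (-0.26)² + (-0.86)² + 0.23² + 0.07² + 0.60² + 0.10² + (-0.41)² = 0.6241 + 0.0676 + 0.7396 + 0.0529 + 0.0049 + 0.3600 + 0.0100 + 0.1681 = 2.0272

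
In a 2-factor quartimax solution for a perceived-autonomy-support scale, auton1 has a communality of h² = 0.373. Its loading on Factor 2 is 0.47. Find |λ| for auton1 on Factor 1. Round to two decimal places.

0.39

Under orthogonal rotation h² = Σλ², so λ_Factor 1² = h² − (0.2209) = 0.373 − 0.2209 = 0.1521.
|λ| = √0.1521 = 0.3900.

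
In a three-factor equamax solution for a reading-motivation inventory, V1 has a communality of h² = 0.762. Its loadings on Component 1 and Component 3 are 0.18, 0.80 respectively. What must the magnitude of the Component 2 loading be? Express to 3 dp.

Under orthogonal rotation h² = Σλ², so λ_Component 2² = h² − (0.6724) = 0.762 − 0.6724 = 0.0896.
|λ| = √0.0896 = 0.2993.

0.299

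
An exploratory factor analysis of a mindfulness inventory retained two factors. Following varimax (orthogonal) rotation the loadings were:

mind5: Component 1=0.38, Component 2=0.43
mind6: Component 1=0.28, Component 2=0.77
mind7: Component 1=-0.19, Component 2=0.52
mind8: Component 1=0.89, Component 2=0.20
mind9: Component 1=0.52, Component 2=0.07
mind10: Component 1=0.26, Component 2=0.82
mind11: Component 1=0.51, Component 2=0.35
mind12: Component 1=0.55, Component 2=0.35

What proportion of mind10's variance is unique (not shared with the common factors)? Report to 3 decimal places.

h² = 0.26² + 0.82² = 0.0676 + 0.6724 = 0.7400
Uniqueness u² = 1 − h² = 1 − 0.7400 = 0.2600

0.260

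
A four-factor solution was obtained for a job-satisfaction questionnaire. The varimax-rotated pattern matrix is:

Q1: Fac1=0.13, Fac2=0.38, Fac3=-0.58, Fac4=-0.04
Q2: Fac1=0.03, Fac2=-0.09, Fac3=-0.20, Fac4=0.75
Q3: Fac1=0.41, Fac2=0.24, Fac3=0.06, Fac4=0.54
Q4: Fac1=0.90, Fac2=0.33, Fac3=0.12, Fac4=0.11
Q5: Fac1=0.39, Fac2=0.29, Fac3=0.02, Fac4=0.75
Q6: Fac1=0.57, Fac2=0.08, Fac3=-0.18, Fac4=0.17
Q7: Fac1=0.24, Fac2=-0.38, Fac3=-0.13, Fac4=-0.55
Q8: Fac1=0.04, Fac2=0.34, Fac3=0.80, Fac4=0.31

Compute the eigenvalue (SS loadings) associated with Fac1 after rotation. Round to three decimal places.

SS loadings for Fac1 = 0.13² + 0.03² + 0.41² + 0.90² + 0.39² + 0.57² + 0.24² + 0.04² = 0.0169 + 0.0009 + 0.1681 + 0.8100 + 0.1521 + 0.3249 + 0.0576 + 0.0016 = 1.5321

1.532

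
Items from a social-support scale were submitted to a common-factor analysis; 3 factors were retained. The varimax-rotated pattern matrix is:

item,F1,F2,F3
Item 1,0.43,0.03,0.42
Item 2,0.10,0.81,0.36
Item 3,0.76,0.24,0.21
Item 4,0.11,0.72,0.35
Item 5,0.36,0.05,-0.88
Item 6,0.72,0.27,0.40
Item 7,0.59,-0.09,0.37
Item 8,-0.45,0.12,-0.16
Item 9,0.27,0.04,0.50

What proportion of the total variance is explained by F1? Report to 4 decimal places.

0.2285

SS loadings for F1 = 0.43² + 0.10² + 0.76² + 0.11² + 0.36² + 0.72² + 0.59² + (-0.45)² + 0.27² = 2.0561
Proportion of variance = 2.0561 / 9 = 0.2285.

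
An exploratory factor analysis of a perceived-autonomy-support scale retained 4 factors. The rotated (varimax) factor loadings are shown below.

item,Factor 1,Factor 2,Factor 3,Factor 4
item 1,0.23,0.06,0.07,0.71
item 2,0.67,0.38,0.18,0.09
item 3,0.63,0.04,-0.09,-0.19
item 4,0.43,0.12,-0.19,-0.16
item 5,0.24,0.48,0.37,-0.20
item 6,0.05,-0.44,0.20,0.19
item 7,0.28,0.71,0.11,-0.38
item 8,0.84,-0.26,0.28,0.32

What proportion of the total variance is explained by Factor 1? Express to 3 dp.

0.241

SS loadings for Factor 1 = 0.23² + 0.67² + 0.63² + 0.43² + 0.24² + 0.05² + 0.28² + 0.84² = 1.9277
Proportion of variance = 1.9277 / 8 = 0.2410.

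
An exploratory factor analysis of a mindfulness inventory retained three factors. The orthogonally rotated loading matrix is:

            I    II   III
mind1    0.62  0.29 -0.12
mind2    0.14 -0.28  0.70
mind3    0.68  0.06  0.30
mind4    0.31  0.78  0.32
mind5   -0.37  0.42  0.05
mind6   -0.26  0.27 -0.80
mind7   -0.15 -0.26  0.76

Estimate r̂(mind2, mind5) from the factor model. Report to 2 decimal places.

r̂ = Σ λ_i·λ_j across factors = (0.14)(-0.37) + (-0.28)(0.42) + (0.70)(0.05)
  = -0.0518 -0.1176 +0.0350 = -0.1344

-0.13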